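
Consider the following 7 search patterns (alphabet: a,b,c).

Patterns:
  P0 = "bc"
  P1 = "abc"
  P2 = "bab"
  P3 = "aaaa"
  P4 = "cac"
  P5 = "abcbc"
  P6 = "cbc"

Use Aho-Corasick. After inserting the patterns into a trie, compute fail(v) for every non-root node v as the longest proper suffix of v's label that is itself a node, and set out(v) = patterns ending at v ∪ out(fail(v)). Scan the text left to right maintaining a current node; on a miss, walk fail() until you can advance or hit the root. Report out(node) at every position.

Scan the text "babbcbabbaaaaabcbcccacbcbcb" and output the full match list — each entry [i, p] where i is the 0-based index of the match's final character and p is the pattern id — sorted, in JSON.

Build:
Trie (insert patterns):
  0='ε' goto a→3 b→1 c→11
  1='b' goto a→6 c→2
  2='bc' goto ·  ←P0
  3='a' goto a→8 b→4
  4='ab' goto c→5
  5='abc' goto b→14  ←P1
  6='ba' goto b→7
  7='bab' goto ·  ←P2
  8='aa' goto a→9
  9='aaa' goto a→10
  10='aaaa' goto ·  ←P3
  11='c' goto a→12 b→16
  12='ca' goto c→13
  13='cac' goto ·  ←P4
  14='abcb' goto c→15
  15='abcbc' goto ·  ←P5
  16='cb' goto c→17
  17='cbc' goto ·  ←P6

BFS fail/out derivation:
  fail(1) 'b': from fail(0)=0 chase 'b': 0 ⇒ 0;  out=∅∪out(0)=∅
  fail(3) 'a': from fail(0)=0 chase 'a': 0 ⇒ 0;  out=∅∪out(0)=∅
  fail(11) 'c': from fail(0)=0 chase 'c': 0 ⇒ 0;  out=∅∪out(0)=∅
  fail(2) 'bc': from fail(1)=0 chase 'c': 0 ⇒ 11;  out={0}∪out(11)={0}
  fail(4) 'ab': from fail(3)=0 chase 'b': 0 ⇒ 1;  out=∅∪out(1)=∅
  fail(6) 'ba': from fail(1)=0 chase 'a': 0 ⇒ 3;  out=∅∪out(3)=∅
  fail(8) 'aa': from fail(3)=0 chase 'a': 0 ⇒ 3;  out=∅∪out(3)=∅
  fail(12) 'ca': from fail(11)=0 chase 'a': 0 ⇒ 3;  out=∅∪out(3)=∅
  fail(16) 'cb': from fail(11)=0 chase 'b': 0 ⇒ 1;  out=∅∪out(1)=∅
  fail(5) 'abc': from fail(4)=1 chase 'c': 1 ⇒ 2;  out={1}∪out(2)={0,1}
  fail(7) 'bab': from fail(6)=3 chase 'b': 3 ⇒ 4;  out={2}∪out(4)={2}
  fail(9) 'aaa': from fail(8)=3 chase 'a': 3 ⇒ 8;  out=∅∪out(8)=∅
  fail(13) 'cac': from fail(12)=3 chase 'c': 3→0 ⇒ 11;  out={4}∪out(11)={4}
  fail(17) 'cbc': from fail(16)=1 chase 'c': 1 ⇒ 2;  out={6}∪out(2)={0,6}
  fail(10) 'aaaa': from fail(9)=8 chase 'a': 8 ⇒ 9;  out={3}∪out(9)={3}
  fail(14) 'abcb': from fail(5)=2 chase 'b': 2→11 ⇒ 16;  out=∅∪out(16)=∅
  fail(15) 'abcbc': from fail(14)=16 chase 'c': 16 ⇒ 17;  out={5}∪out(17)={0,5,6}

Scan:
i=0 'b': node 0→1
i=1 'a': node 1→6
i=2 'b': node 6→7  → match P2@[0:2]
i=3 'b': node 7→1 (fail-walked)
i=4 'c': node 1→2  → match P0@[3:4]
i=5 'b': node 2→16 (fail-walked)
i=6 'a': node 16→6 (fail-walked)
i=7 'b': node 6→7  → match P2@[5:7]
i=8 'b': node 7→1 (fail-walked)
i=9 'a': node 1→6
i=10 'a': node 6→8 (fail-walked)
i=11 'a': node 8→9
i=12 'a': node 9→10  → match P3@[9:12]
i=13 'a': node 10→10 (fail-walked)  → match P3@[10:13]
i=14 'b': node 10→4 (fail-walked)
i=15 'c': node 4→5  → match P0@[14:15],P1@[13:15]
i=16 'b': node 5→14
i=17 'c': node 14→15  → match P0@[16:17],P5@[13:17],P6@[15:17]
i=18 'c': node 15→11 (fail-walked)
i=19 'c': node 11→11 (fail-walked)
i=20 'a': node 11→12
i=21 'c': node 12→13  → match P4@[19:21]
i=22 'b': node 13→16 (fail-walked)
i=23 'c': node 16→17  → match P0@[22:23],P6@[21:23]
i=24 'b': node 17→16 (fail-walked)
i=25 'c': node 16→17  → match P0@[24:25],P6@[23:25]
i=26 'b': node 17→16 (fail-walked)

Result: [[2,2],[4,0],[7,2],[12,3],[13,3],[15,0],[15,1],[17,0],[17,5],[17,6],[21,4],[23,0],[23,6],[25,0],[25,6]]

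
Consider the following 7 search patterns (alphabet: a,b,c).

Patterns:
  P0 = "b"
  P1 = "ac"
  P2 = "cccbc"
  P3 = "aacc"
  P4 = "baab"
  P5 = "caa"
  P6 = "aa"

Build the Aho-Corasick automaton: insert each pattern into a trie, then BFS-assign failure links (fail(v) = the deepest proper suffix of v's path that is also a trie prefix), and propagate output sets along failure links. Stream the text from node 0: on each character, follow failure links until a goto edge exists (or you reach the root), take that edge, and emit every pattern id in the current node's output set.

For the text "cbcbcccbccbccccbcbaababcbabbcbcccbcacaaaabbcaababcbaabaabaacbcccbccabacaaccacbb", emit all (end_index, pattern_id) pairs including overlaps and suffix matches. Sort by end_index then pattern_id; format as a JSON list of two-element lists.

Build automaton:
Trie nodes:
  n0 'ε': a→2 b→1 c→4
  n1 'b': a→12  ←P0
  n2 'a': a→9 c→3
  n3 'ac': ·  ←P1
  n4 'c': a→15 c→5
  n5 'cc': c→6
  n6 'ccc': b→7
  n7 'cccb': c→8
  n8 'cccbc': ·  ←P2
  n9 'aa': c→10  ←P6
  n10 'aac': c→11
  n11 'aacc': ·  ←P3
  n12 'ba': a→13
  n13 'baa': b→14
  n14 'baab': ·  ←P4
  n15 'ca': a→16
  n16 'caa': ·  ←P5

BFS fail/out derivation:
  n1('b'): parent n0 fail=0; on 'b' 0 → fail=0;  out {0}∪∅={0}
  n2('a'): parent n0 fail=0; on 'a' 0 → fail=0;  out ∅∪∅=∅
  n4('c'): parent n0 fail=0; on 'c' 0 → fail=0;  out ∅∪∅=∅
  n3('ac'): parent n2 fail=0; on 'c' 0 → fail=4;  out {1}∪∅={1}
  n5('cc'): parent n4 fail=0; on 'c' 0 → fail=4;  out ∅∪∅=∅
  n9('aa'): parent n2 fail=0; on 'a' 0 → fail=2;  out {6}∪∅={6}
  n12('ba'): parent n1 fail=0; on 'a' 0 → fail=2;  out ∅∪∅=∅
  n15('ca'): parent n4 fail=0; on 'a' 0 → fail=2;  out ∅∪∅=∅
  n6('ccc'): parent n5 fail=4; on 'c' 4 → fail=5;  out ∅∪∅=∅
  n10('aac'): parent n9 fail=2; on 'c' 2 → fail=3;  out ∅∪{1}={1}
  n13('baa'): parent n12 fail=2; on 'a' 2 → fail=9;  out ∅∪{6}={6}
  n16('caa'): parent n15 fail=2; on 'a' 2 → fail=9;  out {5}∪{6}={5,6}
  n7('cccb'): parent n6 fail=5; on 'b' 5→4→0 → fail=1;  out ∅∪{0}={0}
  n11('aacc'): parent n10 fail=3; on 'c' 3→4 → fail=5;  out {3}∪∅={3}
  n14('baab'): parent n13 fail=9; on 'b' 9→2→0 → fail=1;  out {4}∪{0}={0,4}
  n8('cccbc'): parent n7 fail=1; on 'c' 1→0 → fail=4;  out {2}∪∅={2}

Run:
pos 0 'c': at 4
pos 1 'b': at 1 (fail-walked)  ** P0@[1:1]
pos 2 'c': at 4 (fail-walked)
pos 3 'b': at 1 (fail-walked)  ** P0@[3:3]
pos 4 'c': at 4 (fail-walked)
pos 5 'c': at 5
pos 6 'c': at 6
pos 7 'b': at 7  ** P0@[7:7]
pos 8 'c': at 8  ** P2@[4:8]
pos 9 'c': at 5 (fail-walked)
pos 10 'b': at 1 (fail-walked)  ** P0@[10:10]
pos 11 'c': at 4 (fail-walked)
pos 12 'c': at 5
pos 13 'c': at 6
pos 14 'c': at 6 (fail-walked)
pos 15 'b': at 7  ** P0@[15:15]
pos 16 'c': at 8  ** P2@[12:16]
pos 17 'b': at 1 (fail-walked)  ** P0@[17:17]
pos 18 'a': at 12
pos 19 'a': at 13  ** P6@[18:19]
pos 20 'b': at 14  ** P0@[20:20],P4@[17:20]
pos 21 'a': at 12 (fail-walked)
pos 22 'b': at 1 (fail-walked)  ** P0@[22:22]
pos 23 'c': at 4 (fail-walked)
pos 24 'b': at 1 (fail-walked)  ** P0@[24:24]
pos 25 'a': at 12
pos 26 'b': at 1 (fail-walked)  ** P0@[26:26]
pos 27 'b': at 1 (fail-walked)  ** P0@[27:27]
pos 28 'c': at 4 (fail-walked)
pos 29 'b': at 1 (fail-walked)  ** P0@[29:29]
pos 30 'c': at 4 (fail-walked)
pos 31 'c': at 5
pos 32 'c': at 6
pos 33 'b': at 7  ** P0@[33:33]
pos 34 'c': at 8  ** P2@[30:34]
pos 35 'a': at 15 (fail-walked)
pos 36 'c': at 3 (fail-walked)  ** P1@[35:36]
pos 37 'a': at 15 (fail-walked)
pos 38 'a': at 16  ** P5@[36:38],P6@[37:38]
pos 39 'a': at 9 (fail-walked)  ** P6@[38:39]
pos 40 'a': at 9 (fail-walked)  ** P6@[39:40]
pos 41 'b': at 1 (fail-walked)  ** P0@[41:41]
pos 42 'b': at 1 (fail-walked)  ** P0@[42:42]
pos 43 'c': at 4 (fail-walked)
pos 44 'a': at 15
pos 45 'a': at 16  ** P5@[43:45],P6@[44:45]
pos 46 'b': at 1 (fail-walked)  ** P0@[46:46]
pos 47 'a': at 12
pos 48 'b': at 1 (fail-walked)  ** P0@[48:48]
pos 49 'c': at 4 (fail-walked)
pos 50 'b': at 1 (fail-walked)  ** P0@[50:50]
pos 51 'a': at 12
pos 52 'a': at 13  ** P6@[51:52]
pos 53 'b': at 14  ** P0@[53:53],P4@[50:53]
pos 54 'a': at 12 (fail-walked)
pos 55 'a': at 13  ** P6@[54:55]
pos 56 'b': at 14  ** P0@[56:56],P4@[53:56]
pos 57 'a': at 12 (fail-walked)
pos 58 'a': at 13  ** P6@[57:58]
pos 59 'c': at 10 (fail-walked)  ** P1@[58:59]
pos 60 'b': at 1 (fail-walked)  ** P0@[60:60]
pos 61 'c': at 4 (fail-walked)
pos 62 'c': at 5
pos 63 'c': at 6
pos 64 'b': at 7  ** P0@[64:64]
pos 65 'c': at 8  ** P2@[61:65]
pos 66 'c': at 5 (fail-walked)
pos 67 'a': at 15 (fail-walked)
pos 68 'b': at 1 (fail-walked)  ** P0@[68:68]
pos 69 'a': at 12
pos 70 'c': at 3 (fail-walked)  ** P1@[69:70]
pos 71 'a': at 15 (fail-walked)
pos 72 'a': at 16  ** P5@[70:72],P6@[71:72]
pos 73 'c': at 10 (fail-walked)  ** P1@[72:73]
pos 74 'c': at 11  ** P3@[71:74]
pos 75 'a': at 15 (fail-walked)
pos 76 'c': at 3 (fail-walked)  ** P1@[75:76]
pos 77 'b': at 1 (fail-walked)  ** P0@[77:77]
pos 78 'b': at 1 (fail-walked)  ** P0@[78:78]

Matches: [[1,0],[3,0],[7,0],[8,2],[10,0],[15,0],[16,2],[17,0],[19,6],[20,0],[20,4],[22,0],[24,0],[26,0],[27,0],[29,0],[33,0],[34,2],[36,1],[38,5],[38,6],[39,6],[40,6],[41,0],[42,0],[45,5],[45,6],[46,0],[48,0],[50,0],[52,6],[53,0],[53,4],[55,6],[56,0],[56,4],[58,6],[59,1],[60,0],[64,0],[65,2],[68,0],[70,1],[72,5],[72,6],[73,1],[74,3],[76,1],[77,0],[78,0]]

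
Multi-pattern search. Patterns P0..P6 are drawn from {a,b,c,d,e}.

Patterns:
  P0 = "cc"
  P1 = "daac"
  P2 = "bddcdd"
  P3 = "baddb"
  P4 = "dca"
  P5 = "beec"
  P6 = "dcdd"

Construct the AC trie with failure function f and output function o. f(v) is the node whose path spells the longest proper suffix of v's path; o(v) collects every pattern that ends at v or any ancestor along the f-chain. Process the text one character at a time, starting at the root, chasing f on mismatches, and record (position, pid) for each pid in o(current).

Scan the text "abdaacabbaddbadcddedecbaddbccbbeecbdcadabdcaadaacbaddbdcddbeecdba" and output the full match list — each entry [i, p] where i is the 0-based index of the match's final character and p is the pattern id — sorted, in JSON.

Build automaton:
Trie nodes:
  n0 'ε': b→7 c→1 d→3
  n1 'c': c→2
  n2 'cc': ·  [P0 ends]
  n3 'd': a→4 c→17
  n4 'da': a→5
  n5 'daa': c→6
  n6 'daac': ·  [P1 ends]
  n7 'b': a→13 d→8 e→19
  n8 'bd': d→9
  n9 'bdd': c→10
  n10 'bddc': d→11
  n11 'bddcd': d→12
  n12 'bddcdd': ·  [P2 ends]
  n13 'ba': d→14
  n14 'bad': d→15
  n15 'badd': b→16
  n16 'baddb': ·  [P3 ends]
  n17 'dc': a→18 d→22
  n18 'dca': ·  [P4 ends]
  n19 'be': e→20
  n20 'bee': c→21
  n21 'beec': ·  [P5 ends]
  n22 'dcd': d→23
  n23 'dcdd': ·  [P6 ends]

Failure links (BFS by depth):
  fail(1) 'c': from fail(0)=0 chase 'c': 0 ⇒ 0;  out=∅∪out(0)=∅
  fail(3) 'd': from fail(0)=0 chase 'd': 0 ⇒ 0;  out=∅∪out(0)=∅
  fail(7) 'b': from fail(0)=0 chase 'b': 0 ⇒ 0;  out=∅∪out(0)=∅
  fail(2) 'cc': from fail(1)=0 chase 'c': 0 ⇒ 1;  out={0}∪out(1)={0}
  fail(4) 'da': from fail(3)=0 chase 'a': 0 ⇒ 0;  out=∅∪out(0)=∅
  fail(8) 'bd': from fail(7)=0 chase 'd': 0 ⇒ 3;  out=∅∪out(3)=∅
  fail(13) 'ba': from fail(7)=0 chase 'a': 0 ⇒ 0;  out=∅∪out(0)=∅
  fail(17) 'dc': from fail(3)=0 chase 'c': 0 ⇒ 1;  out=∅∪out(1)=∅
  fail(19) 'be': from fail(7)=0 chase 'e': 0 ⇒ 0;  out=∅∪out(0)=∅
  fail(5) 'daa': from fail(4)=0 chase 'a': 0 ⇒ 0;  out=∅∪out(0)=∅
  fail(9) 'bdd': from fail(8)=3 chase 'd': 3→0 ⇒ 3;  out=∅∪out(3)=∅
  fail(14) 'bad': from fail(13)=0 chase 'd': 0 ⇒ 3;  out=∅∪out(3)=∅
  fail(18) 'dca': from fail(17)=1 chase 'a': 1→0 ⇒ 0;  out={4}∪out(0)={4}
  fail(20) 'bee': from fail(19)=0 chase 'e': 0 ⇒ 0;  out=∅∪out(0)=∅
  fail(22) 'dcd': from fail(17)=1 chase 'd': 1→0 ⇒ 3;  out=∅∪out(3)=∅
  fail(6) 'daac': from fail(5)=0 chase 'c': 0 ⇒ 1;  out={1}∪out(1)={1}
  fail(10) 'bddc': from fail(9)=3 chase 'c': 3 ⇒ 17;  out=∅∪out(17)=∅
  fail(15) 'badd': from fail(14)=3 chase 'd': 3→0 ⇒ 3;  out=∅∪out(3)=∅
  fail(21) 'beec': from fail(20)=0 chase 'c': 0 ⇒ 1;  out={5}∪out(1)={5}
  fail(23) 'dcdd': from fail(22)=3 chase 'd': 3→0 ⇒ 3;  out={6}∪out(3)={6}
  fail(11) 'bddcd': from fail(10)=17 chase 'd': 17 ⇒ 22;  out=∅∪out(22)=∅
  fail(16) 'baddb': from fail(15)=3 chase 'b': 3→0 ⇒ 7;  out={3}∪out(7)={3}
  fail(12) 'bddcdd': from fail(11)=22 chase 'd': 22 ⇒ 23;  out={2}∪out(23)={2,6}

Run:
[0] read 'a'  n0⇒n0
[1] read 'b'  n0⇒n7
[2] read 'd'  n7⇒n8
[3] read 'a'  n8⇒n4 (fail-walked)
[4] read 'a'  n4⇒n5
[5] read 'c'  n5⇒n6  emit P1@[2:5]
[6] read 'a'  n6⇒n0 (fail-walked)
[7] read 'b'  n0⇒n7
[8] read 'b'  n7⇒n7 (fail-walked)
[9] read 'a'  n7⇒n13
[10] read 'd'  n13⇒n14
[11] read 'd'  n14⇒n15
[12] read 'b'  n15⇒n16  emit P3@[8:12]
[13] read 'a'  n16⇒n13 (fail-walked)
[14] read 'd'  n13⇒n14
[15] read 'c'  n14⇒n17 (fail-walked)
[16] read 'd'  n17⇒n22
[17] read 'd'  n22⇒n23  emit P6@[14:17]
[18] read 'e'  n23⇒n0 (fail-walked)
[19] read 'd'  n0⇒n3
[20] read 'e'  n3⇒n0 (fail-walked)
[21] read 'c'  n0⇒n1
[22] read 'b'  n1⇒n7 (fail-walked)
[23] read 'a'  n7⇒n13
[24] read 'd'  n13⇒n14
[25] read 'd'  n14⇒n15
[26] read 'b'  n15⇒n16  emit P3@[22:26]
[27] read 'c'  n16⇒n1 (fail-walked)
[28] read 'c'  n1⇒n2  emit P0@[27:28]
[29] read 'b'  n2⇒n7 (fail-walked)
[30] read 'b'  n7⇒n7 (fail-walked)
[31] read 'e'  n7⇒n19
[32] read 'e'  n19⇒n20
[33] read 'c'  n20⇒n21  emit P5@[30:33]
[34] read 'b'  n21⇒n7 (fail-walked)
[35] read 'd'  n7⇒n8
[36] read 'c'  n8⇒n17 (fail-walked)
[37] read 'a'  n17⇒n18  emit P4@[35:37]
[38] read 'd'  n18⇒n3 (fail-walked)
[39] read 'a'  n3⇒n4
[40] read 'b'  n4⇒n7 (fail-walked)
[41] read 'd'  n7⇒n8
[42] read 'c'  n8⇒n17 (fail-walked)
[43] read 'a'  n17⇒n18  emit P4@[41:43]
[44] read 'a'  n18⇒n0 (fail-walked)
[45] read 'd'  n0⇒n3
[46] read 'a'  n3⇒n4
[47] read 'a'  n4⇒n5
[48] read 'c'  n5⇒n6  emit P1@[45:48]
[49] read 'b'  n6⇒n7 (fail-walked)
[50] read 'a'  n7⇒n13
[51] read 'd'  n13⇒n14
[52] read 'd'  n14⇒n15
[53] read 'b'  n15⇒n16  emit P3@[49:53]
[54] read 'd'  n16⇒n8 (fail-walked)
[55] read 'c'  n8⇒n17 (fail-walked)
[56] read 'd'  n17⇒n22
[57] read 'd'  n22⇒n23  emit P6@[54:57]
[58] read 'b'  n23⇒n7 (fail-walked)
[59] read 'e'  n7⇒n19
[60] read 'e'  n19⇒n20
[61] read 'c'  n20⇒n21  emit P5@[58:61]
[62] read 'd'  n21⇒n3 (fail-walked)
[63] read 'b'  n3⇒n7 (fail-walked)
[64] read 'a'  n7⇒n13

Matches: [[5,1],[12,3],[17,6],[26,3],[28,0],[33,5],[37,4],[43,4],[48,1],[53,3],[57,6],[61,5]]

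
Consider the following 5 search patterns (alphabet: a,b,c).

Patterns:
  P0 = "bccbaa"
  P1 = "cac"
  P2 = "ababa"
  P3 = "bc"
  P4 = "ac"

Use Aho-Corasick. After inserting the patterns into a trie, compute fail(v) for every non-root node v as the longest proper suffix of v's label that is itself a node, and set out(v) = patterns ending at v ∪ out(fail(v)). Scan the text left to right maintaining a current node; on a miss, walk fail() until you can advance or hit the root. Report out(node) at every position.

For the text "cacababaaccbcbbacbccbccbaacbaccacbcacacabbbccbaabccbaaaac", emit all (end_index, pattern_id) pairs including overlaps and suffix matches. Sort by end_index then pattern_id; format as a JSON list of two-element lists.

Construct AC machine:
Trie (insert patterns):
  n0 'ε': a→10 b→1 c→7
  n1 'b': c→2
  n2 'bc': c→3  [P3 ends]
  n3 'bcc': b→4
  n4 'bccb': a→5
  n5 'bccba': a→6
  n6 'bccbaa': ·  [P0 ends]
  n7 'c': a→8
  n8 'ca': c→9
  n9 'cac': ·  [P1 ends]
  n10 'a': b→11 c→15
  n11 'ab': a→12
  n12 'aba': b→13
  n13 'abab': a→14
  n14 'ababa': ·  [P2 ends]
  n15 'ac': ·  [P4 ends]

Failure links (BFS by depth):
  n1('b'): parent n0 fail=0; on 'b' 0 → fail=0;  out ∅∪∅=∅
  n7('c'): parent n0 fail=0; on 'c' 0 → fail=0;  out ∅∪∅=∅
  n10('a'): parent n0 fail=0; on 'a' 0 → fail=0;  out ∅∪∅=∅
  n2('bc'): parent n1 fail=0; on 'c' 0 → fail=7;  out {3}∪∅={3}
  n8('ca'): parent n7 fail=0; on 'a' 0 → fail=10;  out ∅∪∅=∅
  n11('ab'): parent n10 fail=0; on 'b' 0 → fail=1;  out ∅∪∅=∅
  n15('ac'): parent n10 fail=0; on 'c' 0 → fail=7;  out {4}∪∅={4}
  n3('bcc'): parent n2 fail=7; on 'c' 7→0 → fail=7;  out ∅∪∅=∅
  n9('cac'): parent n8 fail=10; on 'c' 10 → fail=15;  out {1}∪{4}={1,4}
  n12('aba'): parent n11 fail=1; on 'a' 1→0 → fail=10;  out ∅∪∅=∅
  n4('bccb'): parent n3 fail=7; on 'b' 7→0 → fail=1;  out ∅∪∅=∅
  n13('abab'): parent n12 fail=10; on 'b' 10 → fail=11;  out ∅∪∅=∅
  n5('bccba'): parent n4 fail=1; on 'a' 1→0 → fail=10;  out ∅∪∅=∅
  n14('ababa'): parent n13 fail=11; on 'a' 11 → fail=12;  out {2}∪∅={2}
  n6('bccbaa'): parent n5 fail=10; on 'a' 10→0 → fail=10;  out {0}∪∅={0}

Run:
i=0 'c': node 0→7
i=1 'a': node 7→8
i=2 'c': node 8→9  ** P1@[0:2],P4@[1:2]
i=3 'a': node 9→8 ·f
i=4 'b': node 8→11 ·f
i=5 'a': node 11→12
i=6 'b': node 12→13
i=7 'a': node 13→14  ** P2@[3:7]
i=8 'a': node 14→10 ·f
i=9 'c': node 10→15  ** P4@[8:9]
i=10 'c': node 15→7 ·f
i=11 'b': node 7→1 ·f
i=12 'c': node 1→2  ** P3@[11:12]
i=13 'b': node 2→1 ·f
i=14 'b': node 1→1 ·f
i=15 'a': node 1→10 ·f
i=16 'c': node 10→15  ** P4@[15:16]
i=17 'b': node 15→1 ·f
i=18 'c': node 1→2  ** P3@[17:18]
i=19 'c': node 2→3
i=20 'b': node 3→4
i=21 'c': node 4→2 ·f  ** P3@[20:21]
i=22 'c': node 2→3
i=23 'b': node 3→4
i=24 'a': node 4→5
i=25 'a': node 5→6  ** P0@[20:25]
i=26 'c': node 6→15 ·f  ** P4@[25:26]
i=27 'b': node 15→1 ·f
i=28 'a': node 1→10 ·f
i=29 'c': node 10→15  ** P4@[28:29]
i=30 'c': node 15→7 ·f
i=31 'a': node 7→8
i=32 'c': node 8→9  ** P1@[30:32],P4@[31:32]
i=33 'b': node 9→1 ·f
i=34 'c': node 1→2  ** P3@[33:34]
i=35 'a': node 2→8 ·f
i=36 'c': node 8→9  ** P1@[34:36],P4@[35:36]
i=37 'a': node 9→8 ·f
i=38 'c': node 8→9  ** P1@[36:38],P4@[37:38]
i=39 'a': node 9→8 ·f
i=40 'b': node 8→11 ·f
i=41 'b': node 11→1 ·f
i=42 'b': node 1→1 ·f
i=43 'c': node 1→2  ** P3@[42:43]
i=44 'c': node 2→3
i=45 'b': node 3→4
i=46 'a': node 4→5
i=47 'a': node 5→6  ** P0@[42:47]
i=48 'b': node 6→11 ·f
i=49 'c': node 11→2 ·f  ** P3@[48:49]
i=50 'c': node 2→3
i=51 'b': node 3→4
i=52 'a': node 4→5
i=53 'a': node 5→6  ** P0@[48:53]
i=54 'a': node 6→10 ·f
i=55 'a': node 10→10 ·f
i=56 'c': node 10→15  ** P4@[55:56]

All matches (sorted): [[2,1],[2,4],[7,2],[9,4],[12,3],[16,4],[18,3],[21,3],[25,0],[26,4],[29,4],[32,1],[32,4],[34,3],[36,1],[36,4],[38,1],[38,4],[43,3],[47,0],[49,3],[53,0],[56,4]]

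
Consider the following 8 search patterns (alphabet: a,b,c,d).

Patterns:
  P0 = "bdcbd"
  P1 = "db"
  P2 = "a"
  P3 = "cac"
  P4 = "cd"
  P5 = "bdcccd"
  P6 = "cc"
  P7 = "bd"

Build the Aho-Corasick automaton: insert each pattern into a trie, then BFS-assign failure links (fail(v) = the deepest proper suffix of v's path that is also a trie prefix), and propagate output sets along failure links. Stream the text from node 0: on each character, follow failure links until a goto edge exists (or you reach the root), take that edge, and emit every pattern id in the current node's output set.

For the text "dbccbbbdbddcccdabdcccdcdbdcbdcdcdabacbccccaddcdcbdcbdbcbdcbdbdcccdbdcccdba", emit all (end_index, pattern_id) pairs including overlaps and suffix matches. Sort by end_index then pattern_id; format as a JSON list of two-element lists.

Build:
Trie (insert patterns):
  0='ε' goto a→8 b→1 c→9 d→6
  1='b' goto d→2
  2='bd' goto c→3  [P7 ends]
  3='bdc' goto b→4 c→13
  4='bdcb' goto d→5
  5='bdcbd' goto ·  [P0 ends]
  6='d' goto b→7
  7='db' goto ·  [P1 ends]
  8='a' goto ·  [P2 ends]
  9='c' goto a→10 c→16 d→12
  10='ca' goto c→11
  11='cac' goto ·  [P3 ends]
  12='cd' goto ·  [P4 ends]
  13='bdcc' goto c→14
  14='bdccc' goto d→15
  15='bdcccd' goto ·  [P5 ends]
  16='cc' goto ·  [P6 ends]

Failure links (BFS by depth):
  n1('b'): parent n0 fail=0; on 'b' 0 → fail=0;  out ∅∪∅=∅
  n6('d'): parent n0 fail=0; on 'd' 0 → fail=0;  out ∅∪∅=∅
  n8('a'): parent n0 fail=0; on 'a' 0 → fail=0;  out {2}∪∅={2}
  n9('c'): parent n0 fail=0; on 'c' 0 → fail=0;  out ∅∪∅=∅
  n2('bd'): parent n1 fail=0; on 'd' 0 → fail=6;  out {7}∪∅={7}
  n7('db'): parent n6 fail=0; on 'b' 0 → fail=1;  out {1}∪∅={1}
  n10('ca'): parent n9 fail=0; on 'a' 0 → fail=8;  out ∅∪{2}={2}
  n12('cd'): parent n9 fail=0; on 'd' 0 → fail=6;  out {4}∪∅={4}
  n16('cc'): parent n9 fail=0; on 'c' 0 → fail=9;  out {6}∪∅={6}
  n3('bdc'): parent n2 fail=6; on 'c' 6→0 → fail=9;  out ∅∪∅=∅
  n11('cac'): parent n10 fail=8; on 'c' 8→0 → fail=9;  out {3}∪∅={3}
  n4('bdcb'): parent n3 fail=9; on 'b' 9→0 → fail=1;  out ∅∪∅=∅
  n13('bdcc'): parent n3 fail=9; on 'c' 9 → fail=16;  out ∅∪{6}={6}
  n5('bdcbd'): parent n4 fail=1; on 'd' 1 → fail=2;  out {0}∪{7}={0,7}
  n14('bdccc'): parent n13 fail=16; on 'c' 16→9 → fail=16;  out ∅∪{6}={6}
  n15('bdcccd'): parent n14 fail=16; on 'd' 16→9 → fail=12;  out {5}∪{4}={4,5}

Run:
i=0 'd': node 0→6
i=1 'b': node 6→7  ** P1@[0:1]
i=2 'c': node 7→9 (via fail)
i=3 'c': node 9→16  ** P6@[2:3]
i=4 'b': node 16→1 (via fail)
i=5 'b': node 1→1 (via fail)
i=6 'b': node 1→1 (via fail)
i=7 'd': node 1→2  ** P7@[6:7]
i=8 'b': node 2→7 (via fail)  ** P1@[7:8]
i=9 'd': node 7→2 (via fail)  ** P7@[8:9]
i=10 'd': node 2→6 (via fail)
i=11 'c': node 6→9 (via fail)
i=12 'c': node 9→16  ** P6@[11:12]
i=13 'c': node 16→16 (via fail)  ** P6@[12:13]
i=14 'd': node 16→12 (via fail)  ** P4@[13:14]
i=15 'a': node 12→8 (via fail)  ** P2@[15:15]
i=16 'b': node 8→1 (via fail)
i=17 'd': node 1→2  ** P7@[16:17]
i=18 'c': node 2→3
i=19 'c': node 3→13  ** P6@[18:19]
i=20 'c': node 13→14  ** P6@[19:20]
i=21 'd': node 14→15  ** P4@[20:21],P5@[16:21]
i=22 'c': node 15→9 (via fail)
i=23 'd': node 9→12  ** P4@[22:23]
i=24 'b': node 12→7 (via fail)  ** P1@[23:24]
i=25 'd': node 7→2 (via fail)  ** P7@[24:25]
i=26 'c': node 2→3
i=27 'b': node 3→4
i=28 'd': node 4→5  ** P0@[24:28],P7@[27:28]
i=29 'c': node 5→3 (via fail)
i=30 'd': node 3→12 (via fail)  ** P4@[29:30]
i=31 'c': node 12→9 (via fail)
i=32 'd': node 9→12  ** P4@[31:32]
i=33 'a': node 12→8 (via fail)  ** P2@[33:33]
i=34 'b': node 8→1 (via fail)
i=35 'a': node 1→8 (via fail)  ** P2@[35:35]
i=36 'c': node 8→9 (via fail)
i=37 'b': node 9→1 (via fail)
i=38 'c': node 1→9 (via fail)
i=39 'c': node 9→16  ** P6@[38:39]
i=40 'c': node 16→16 (via fail)  ** P6@[39:40]
i=41 'c': node 16→16 (via fail)  ** P6@[40:41]
i=42 'a': node 16→10 (via fail)  ** P2@[42:42]
i=43 'd': node 10→6 (via fail)
i=44 'd': node 6→6 (via fail)
i=45 'c': node 6→9 (via fail)
i=46 'd': node 9→12  ** P4@[45:46]
i=47 'c': node 12→9 (via fail)
i=48 'b': node 9→1 (via fail)
i=49 'd': node 1→2  ** P7@[48:49]
i=50 'c': node 2→3
i=51 'b': node 3→4
i=52 'd': node 4→5  ** P0@[48:52],P7@[51:52]
i=53 'b': node 5→7 (via fail)  ** P1@[52:53]
i=54 'c': node 7→9 (via fail)
i=55 'b': node 9→1 (via fail)
i=56 'd': node 1→2  ** P7@[55:56]
i=57 'c': node 2→3
i=58 'b': node 3→4
i=59 'd': node 4→5  ** P0@[55:59],P7@[58:59]
i=60 'b': node 5→7 (via fail)  ** P1@[59:60]
i=61 'd': node 7→2 (via fail)  ** P7@[60:61]
i=62 'c': node 2→3
i=63 'c': node 3→13  ** P6@[62:63]
i=64 'c': node 13→14  ** P6@[63:64]
i=65 'd': node 14→15  ** P4@[64:65],P5@[60:65]
i=66 'b': node 15→7 (via fail)  ** P1@[65:66]
i=67 'd': node 7→2 (via fail)  ** P7@[66:67]
i=68 'c': node 2→3
i=69 'c': node 3→13  ** P6@[68:69]
i=70 'c': node 13→14  ** P6@[69:70]
i=71 'd': node 14→15  ** P4@[70:71],P5@[66:71]
i=72 'b': node 15→7 (via fail)  ** P1@[71:72]
i=73 'a': node 7→8 (via fail)  ** P2@[73:73]

All matches (sorted): [[1,1],[3,6],[7,7],[8,1],[9,7],[12,6],[13,6],[14,4],[15,2],[17,7],[19,6],[20,6],[21,4],[21,5],[23,4],[24,1],[25,7],[28,0],[28,7],[30,4],[32,4],[33,2],[35,2],[39,6],[40,6],[41,6],[42,2],[46,4],[49,7],[52,0],[52,7],[53,1],[56,7],[59,0],[59,7],[60,1],[61,7],[63,6],[64,6],[65,4],[65,5],[66,1],[67,7],[69,6],[70,6],[71,4],[71,5],[72,1],[73,2]]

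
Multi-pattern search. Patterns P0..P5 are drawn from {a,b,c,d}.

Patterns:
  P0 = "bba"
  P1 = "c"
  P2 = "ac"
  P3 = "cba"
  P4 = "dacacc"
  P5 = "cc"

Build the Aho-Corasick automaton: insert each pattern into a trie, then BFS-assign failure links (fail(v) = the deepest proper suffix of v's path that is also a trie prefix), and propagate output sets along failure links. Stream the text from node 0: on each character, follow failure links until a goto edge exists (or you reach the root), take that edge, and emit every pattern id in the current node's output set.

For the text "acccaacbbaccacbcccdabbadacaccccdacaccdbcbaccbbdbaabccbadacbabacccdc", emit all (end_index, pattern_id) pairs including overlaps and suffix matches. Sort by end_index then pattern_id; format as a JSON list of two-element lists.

Build:
Trie nodes:
  0='ε' goto a→5 b→1 c→4 d→9
  1='b' goto b→2
  2='bb' goto a→3
  3='bba' goto ·  ←P0
  4='c' goto b→7 c→15  ←P1
  5='a' goto c→6
  6='ac' goto ·  ←P2
  7='cb' goto a→8
  8='cba' goto ·  ←P3
  9='d' goto a→10
  10='da' goto c→11
  11='dac' goto a→12
  12='daca' goto c→13
  13='dacac' goto c→14
  14='dacacc' goto ·  ←P4
  15='cc' goto ·  ←P5

BFS fail/out derivation:
  n1('b'): parent n0 fail=0; on 'b' 0 → fail=0;  out ∅∪∅=∅
  n4('c'): parent n0 fail=0; on 'c' 0 → fail=0;  out {1}∪∅={1}
  n5('a'): parent n0 fail=0; on 'a' 0 → fail=0;  out ∅∪∅=∅
  n9('d'): parent n0 fail=0; on 'd' 0 → fail=0;  out ∅∪∅=∅
  n2('bb'): parent n1 fail=0; on 'b' 0 → fail=1;  out ∅∪∅=∅
  n6('ac'): parent n5 fail=0; on 'c' 0 → fail=4;  out {2}∪{1}={1,2}
  n7('cb'): parent n4 fail=0; on 'b' 0 → fail=1;  out ∅∪∅=∅
  n10('da'): parent n9 fail=0; on 'a' 0 → fail=5;  out ∅∪∅=∅
  n15('cc'): parent n4 fail=0; on 'c' 0 → fail=4;  out {5}∪{1}={1,5}
  n3('bba'): parent n2 fail=1; on 'a' 1→0 → fail=5;  out {0}∪∅={0}
  n8('cba'): parent n7 fail=1; on 'a' 1→0 → fail=5;  out {3}∪∅={3}
  n11('dac'): parent n10 fail=5; on 'c' 5 → fail=6;  out ∅∪{1,2}={1,2}
  n12('daca'): parent n11 fail=6; on 'a' 6→4→0 → fail=5;  out ∅∪∅=∅
  n13('dacac'): parent n12 fail=5; on 'c' 5 → fail=6;  out ∅∪{1,2}={1,2}
  n14('dacacc'): parent n13 fail=6; on 'c' 6→4 → fail=15;  out {4}∪{1,5}={1,4,5}

Run:
[0] read 'a'  n0⇒n5
[1] read 'c'  n5⇒n6  ** P1@[1:1],P2@[0:1]
[2] read 'c'  n6⇒n15 (via fail)  ** P1@[2:2],P5@[1:2]
[3] read 'c'  n15⇒n15 (via fail)  ** P1@[3:3],P5@[2:3]
[4] read 'a'  n15⇒n5 (via fail)
[5] read 'a'  n5⇒n5 (via fail)
[6] read 'c'  n5⇒n6  ** P1@[6:6],P2@[5:6]
[7] read 'b'  n6⇒n7 (via fail)
[8] read 'b'  n7⇒n2 (via fail)
[9] read 'a'  n2⇒n3  ** P0@[7:9]
[10] read 'c'  n3⇒n6 (via fail)  ** P1@[10:10],P2@[9:10]
[11] read 'c'  n6⇒n15 (via fail)  ** P1@[11:11],P5@[10:11]
[12] read 'a'  n15⇒n5 (via fail)
[13] read 'c'  n5⇒n6  ** P1@[13:13],P2@[12:13]
[14] read 'b'  n6⇒n7 (via fail)
[15] read 'c'  n7⇒n4 (via fail)  ** P1@[15:15]
[16] read 'c'  n4⇒n15  ** P1@[16:16],P5@[15:16]
[17] read 'c'  n15⇒n15 (via fail)  ** P1@[17:17],P5@[16:17]
[18] read 'd'  n15⇒n9 (via fail)
[19] read 'a'  n9⇒n10
[20] read 'b'  n10⇒n1 (via fail)
[21] read 'b'  n1⇒n2
[22] read 'a'  n2⇒n3  ** P0@[20:22]
[23] read 'd'  n3⇒n9 (via fail)
[24] read 'a'  n9⇒n10
[25] read 'c'  n10⇒n11  ** P1@[25:25],P2@[24:25]
[26] read 'a'  n11⇒n12
[27] read 'c'  n12⇒n13  ** P1@[27:27],P2@[26:27]
[28] read 'c'  n13⇒n14  ** P1@[28:28],P4@[23:28],P5@[27:28]
[29] read 'c'  n14⇒n15 (via fail)  ** P1@[29:29],P5@[28:29]
[30] read 'c'  n15⇒n15 (via fail)  ** P1@[30:30],P5@[29:30]
[31] read 'd'  n15⇒n9 (via fail)
[32] read 'a'  n9⇒n10
[33] read 'c'  n10⇒n11  ** P1@[33:33],P2@[32:33]
[34] read 'a'  n11⇒n12
[35] read 'c'  n12⇒n13  ** P1@[35:35],P2@[34:35]
[36] read 'c'  n13⇒n14  ** P1@[36:36],P4@[31:36],P5@[35:36]
[37] read 'd'  n14⇒n9 (via fail)
[38] read 'b'  n9⇒n1 (via fail)
[39] read 'c'  n1⇒n4 (via fail)  ** P1@[39:39]
[40] read 'b'  n4⇒n7
[41] read 'a'  n7⇒n8  ** P3@[39:41]
[42] read 'c'  n8⇒n6 (via fail)  ** P1@[42:42],P2@[41:42]
[43] read 'c'  n6⇒n15 (via fail)  ** P1@[43:43],P5@[42:43]
[44] read 'b'  n15⇒n7 (via fail)
[45] read 'b'  n7⇒n2 (via fail)
[46] read 'd'  n2⇒n9 (via fail)
[47] read 'b'  n9⇒n1 (via fail)
[48] read 'a'  n1⇒n5 (via fail)
[49] read 'a'  n5⇒n5 (via fail)
[50] read 'b'  n5⇒n1 (via fail)
[51] read 'c'  n1⇒n4 (via fail)  ** P1@[51:51]
[52] read 'c'  n4⇒n15  ** P1@[52:52],P5@[51:52]
[53] read 'b'  n15⇒n7 (via fail)
[54] read 'a'  n7⇒n8  ** P3@[52:54]
[55] read 'd'  n8⇒n9 (via fail)
[56] read 'a'  n9⇒n10
[57] read 'c'  n10⇒n11  ** P1@[57:57],P2@[56:57]
[58] read 'b'  n11⇒n7 (via fail)
[59] read 'a'  n7⇒n8  ** P3@[57:59]
[60] read 'b'  n8⇒n1 (via fail)
[61] read 'a'  n1⇒n5 (via fail)
[62] read 'c'  n5⇒n6  ** P1@[62:62],P2@[61:62]
[63] read 'c'  n6⇒n15 (via fail)  ** P1@[63:63],P5@[62:63]
[64] read 'c'  n15⇒n15 (via fail)  ** P1@[64:64],P5@[63:64]
[65] read 'd'  n15⇒n9 (via fail)
[66] read 'c'  n9⇒n4 (via fail)  ** P1@[66:66]

Result: [[1,1],[1,2],[2,1],[2,5],[3,1],[3,5],[6,1],[6,2],[9,0],[10,1],[10,2],[11,1],[11,5],[13,1],[13,2],[15,1],[16,1],[16,5],[17,1],[17,5],[22,0],[25,1],[25,2],[27,1],[27,2],[28,1],[28,4],[28,5],[29,1],[29,5],[30,1],[30,5],[33,1],[33,2],[35,1],[35,2],[36,1],[36,4],[36,5],[39,1],[41,3],[42,1],[42,2],[43,1],[43,5],[51,1],[52,1],[52,5],[54,3],[57,1],[57,2],[59,3],[62,1],[62,2],[63,1],[63,5],[64,1],[64,5],[66,1]]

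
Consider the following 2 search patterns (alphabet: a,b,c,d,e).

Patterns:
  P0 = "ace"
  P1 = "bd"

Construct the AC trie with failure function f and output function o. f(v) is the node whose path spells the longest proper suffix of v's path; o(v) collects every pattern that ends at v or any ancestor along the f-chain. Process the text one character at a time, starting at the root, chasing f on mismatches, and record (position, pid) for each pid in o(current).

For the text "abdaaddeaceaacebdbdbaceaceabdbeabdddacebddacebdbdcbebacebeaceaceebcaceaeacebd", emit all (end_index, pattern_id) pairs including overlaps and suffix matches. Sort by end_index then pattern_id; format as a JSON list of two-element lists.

Build:
Trie (insert patterns):
  n0 'ε': a→1 b→4
  n1 'a': c→2
  n2 'ac': e→3
  n3 'ace': ·  ←P0
  n4 'b': d→5
  n5 'bd': ·  ←P1

Failure links (BFS by depth):
  fail(1) 'a': from fail(0)=0 chase 'a': 0 ⇒ 0;  out=∅∪out(0)=∅
  fail(4) 'b': from fail(0)=0 chase 'b': 0 ⇒ 0;  out=∅∪out(0)=∅
  fail(2) 'ac': from fail(1)=0 chase 'c': 0 ⇒ 0;  out=∅∪out(0)=∅
  fail(5) 'bd': from fail(4)=0 chase 'd': 0 ⇒ 0;  out={1}∪out(0)={1}
  fail(3) 'ace': from fail(2)=0 chase 'e': 0 ⇒ 0;  out={0}∪out(0)={0}

Run:
[0] read 'a'  n0⇒n1
[1] read 'b'  n1⇒n4 ·f
[2] read 'd'  n4⇒n5  → match P1@[1:2]
[3] read 'a'  n5⇒n1 ·f
[4] read 'a'  n1⇒n1 ·f
[5] read 'd'  n1⇒n0 ·f
[6] read 'd'  n0⇒n0
[7] read 'e'  n0⇒n0
[8] read 'a'  n0⇒n1
[9] read 'c'  n1⇒n2
[10] read 'e'  n2⇒n3  → match P0@[8:10]
[11] read 'a'  n3⇒n1 ·f
[12] read 'a'  n1⇒n1 ·f
[13] read 'c'  n1⇒n2
[14] read 'e'  n2⇒n3  → match P0@[12:14]
[15] read 'b'  n3⇒n4 ·f
[16] read 'd'  n4⇒n5  → match P1@[15:16]
[17] read 'b'  n5⇒n4 ·f
[18] read 'd'  n4⇒n5  → match P1@[17:18]
[19] read 'b'  n5⇒n4 ·f
[20] read 'a'  n4⇒n1 ·f
[21] read 'c'  n1⇒n2
[22] read 'e'  n2⇒n3  → match P0@[20:22]
[23] read 'a'  n3⇒n1 ·f
[24] read 'c'  n1⇒n2
[25] read 'e'  n2⇒n3  → match P0@[23:25]
[26] read 'a'  n3⇒n1 ·f
[27] read 'b'  n1⇒n4 ·f
[28] read 'd'  n4⇒n5  → match P1@[27:28]
[29] read 'b'  n5⇒n4 ·f
[30] read 'e'  n4⇒n0 ·f
[31] read 'a'  n0⇒n1
[32] read 'b'  n1⇒n4 ·f
[33] read 'd'  n4⇒n5  → match P1@[32:33]
[34] read 'd'  n5⇒n0 ·f
[35] read 'd'  n0⇒n0
[36] read 'a'  n0⇒n1
[37] read 'c'  n1⇒n2
[38] read 'e'  n2⇒n3  → match P0@[36:38]
[39] read 'b'  n3⇒n4 ·f
[40] read 'd'  n4⇒n5  → match P1@[39:40]
[41] read 'd'  n5⇒n0 ·f
[42] read 'a'  n0⇒n1
[43] read 'c'  n1⇒n2
[44] read 'e'  n2⇒n3  → match P0@[42:44]
[45] read 'b'  n3⇒n4 ·f
[46] read 'd'  n4⇒n5  → match P1@[45:46]
[47] read 'b'  n5⇒n4 ·f
[48] read 'd'  n4⇒n5  → match P1@[47:48]
[49] read 'c'  n5⇒n0 ·f
[50] read 'b'  n0⇒n4
[51] read 'e'  n4⇒n0 ·f
[52] read 'b'  n0⇒n4
[53] read 'a'  n4⇒n1 ·f
[54] read 'c'  n1⇒n2
[55] read 'e'  n2⇒n3  → match P0@[53:55]
[56] read 'b'  n3⇒n4 ·f
[57] read 'e'  n4⇒n0 ·f
[58] read 'a'  n0⇒n1
[59] read 'c'  n1⇒n2
[60] read 'e'  n2⇒n3  → match P0@[58:60]
[61] read 'a'  n3⇒n1 ·f
[62] read 'c'  n1⇒n2
[63] read 'e'  n2⇒n3  → match P0@[61:63]
[64] read 'e'  n3⇒n0 ·f
[65] read 'b'  n0⇒n4
[66] read 'c'  n4⇒n0 ·f
[67] read 'a'  n0⇒n1
[68] read 'c'  n1⇒n2
[69] read 'e'  n2⇒n3  → match P0@[67:69]
[70] read 'a'  n3⇒n1 ·f
[71] read 'e'  n1⇒n0 ·f
[72] read 'a'  n0⇒n1
[73] read 'c'  n1⇒n2
[74] read 'e'  n2⇒n3  → match P0@[72:74]
[75] read 'b'  n3⇒n4 ·f
[76] read 'd'  n4⇒n5  → match P1@[75:76]

Result: [[2,1],[10,0],[14,0],[16,1],[18,1],[22,0],[25,0],[28,1],[33,1],[38,0],[40,1],[44,0],[46,1],[48,1],[55,0],[60,0],[63,0],[69,0],[74,0],[76,1]]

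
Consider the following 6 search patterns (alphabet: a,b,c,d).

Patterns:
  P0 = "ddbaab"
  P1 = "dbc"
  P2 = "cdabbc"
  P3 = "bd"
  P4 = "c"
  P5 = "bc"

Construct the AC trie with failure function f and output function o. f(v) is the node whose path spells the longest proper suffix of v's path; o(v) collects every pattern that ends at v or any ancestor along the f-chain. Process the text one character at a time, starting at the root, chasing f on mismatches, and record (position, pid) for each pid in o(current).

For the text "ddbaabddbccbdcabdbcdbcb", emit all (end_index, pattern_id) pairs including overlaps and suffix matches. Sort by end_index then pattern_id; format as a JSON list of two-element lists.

Construct AC machine:
Trie (insert patterns):
  n0 'ε': b→15 c→9 d→1
  n1 'd': b→7 d→2
  n2 'dd': b→3
  n3 'ddb': a→4
  n4 'ddba': a→5
  n5 'ddbaa': b→6
  n6 'ddbaab': ·  [P0 ends]
  n7 'db': c→8
  n8 'dbc': ·  [P1 ends]
  n9 'c': d→10  [P4 ends]
  n10 'cd': a→11
  n11 'cda': b→12
  n12 'cdab': b→13
  n13 'cdabb': c→14
  n14 'cdabbc': ·  [P2 ends]
  n15 'b': c→17 d→16
  n16 'bd': ·  [P3 ends]
  n17 'bc': ·  [P5 ends]

Failure links (BFS by depth):
  fail(1) 'd': from fail(0)=0 chase 'd': 0 ⇒ 0;  out=∅∪out(0)=∅
  fail(9) 'c': from fail(0)=0 chase 'c': 0 ⇒ 0;  out={4}∪out(0)={4}
  fail(15) 'b': from fail(0)=0 chase 'b': 0 ⇒ 0;  out=∅∪out(0)=∅
  fail(2) 'dd': from fail(1)=0 chase 'd': 0 ⇒ 1;  out=∅∪out(1)=∅
  fail(7) 'db': from fail(1)=0 chase 'b': 0 ⇒ 15;  out=∅∪out(15)=∅
  fail(10) 'cd': from fail(9)=0 chase 'd': 0 ⇒ 1;  out=∅∪out(1)=∅
  fail(16) 'bd': from fail(15)=0 chase 'd': 0 ⇒ 1;  out={3}∪out(1)={3}
  fail(17) 'bc': from fail(15)=0 chase 'c': 0 ⇒ 9;  out={5}∪out(9)={4,5}
  fail(3) 'ddb': from fail(2)=1 chase 'b': 1 ⇒ 7;  out=∅∪out(7)=∅
  fail(8) 'dbc': from fail(7)=15 chase 'c': 15 ⇒ 17;  out={1}∪out(17)={1,4,5}
  fail(11) 'cda': from fail(10)=1 chase 'a': 1→0 ⇒ 0;  out=∅∪out(0)=∅
  fail(4) 'ddba': from fail(3)=7 chase 'a': 7→15→0 ⇒ 0;  out=∅∪out(0)=∅
  fail(12) 'cdab': from fail(11)=0 chase 'b': 0 ⇒ 15;  out=∅∪out(15)=∅
  fail(5) 'ddbaa': from fail(4)=0 chase 'a': 0 ⇒ 0;  out=∅∪out(0)=∅
  fail(13) 'cdabb': from fail(12)=15 chase 'b': 15→0 ⇒ 15;  out=∅∪out(15)=∅
  fail(6) 'ddbaab': from fail(5)=0 chase 'b': 0 ⇒ 15;  out={0}∪out(15)={0}
  fail(14) 'cdabbc': from fail(13)=15 chase 'c': 15 ⇒ 17;  out={2}∪out(17)={2,4,5}

Run:
[0] read 'd'  n0⇒n1
[1] read 'd'  n1⇒n2
[2] read 'b'  n2⇒n3
[3] read 'a'  n3⇒n4
[4] read 'a'  n4⇒n5
[5] read 'b'  n5⇒n6  emit P0@[0:5]
[6] read 'd'  n6⇒n16 (fail-walked)  emit P3@[5:6]
[7] read 'd'  n16⇒n2 (fail-walked)
[8] read 'b'  n2⇒n3
[9] read 'c'  n3⇒n8 (fail-walked)  emit P1@[7:9],P4@[9:9],P5@[8:9]
[10] read 'c'  n8⇒n9 (fail-walked)  emit P4@[10:10]
[11] read 'b'  n9⇒n15 (fail-walked)
[12] read 'd'  n15⇒n16  emit P3@[11:12]
[13] read 'c'  n16⇒n9 (fail-walked)  emit P4@[13:13]
[14] read 'a'  n9⇒n0 (fail-walked)
[15] read 'b'  n0⇒n15
[16] read 'd'  n15⇒n16  emit P3@[15:16]
[17] read 'b'  n16⇒n7 (fail-walked)
[18] read 'c'  n7⇒n8  emit P1@[16:18],P4@[18:18],P5@[17:18]
[19] read 'd'  n8⇒n10 (fail-walked)
[20] read 'b'  n10⇒n7 (fail-walked)
[21] read 'c'  n7⇒n8  emit P1@[19:21],P4@[21:21],P5@[20:21]
[22] read 'b'  n8⇒n15 (fail-walked)

All matches (sorted): [[5,0],[6,3],[9,1],[9,4],[9,5],[10,4],[12,3],[13,4],[16,3],[18,1],[18,4],[18,5],[21,1],[21,4],[21,5]]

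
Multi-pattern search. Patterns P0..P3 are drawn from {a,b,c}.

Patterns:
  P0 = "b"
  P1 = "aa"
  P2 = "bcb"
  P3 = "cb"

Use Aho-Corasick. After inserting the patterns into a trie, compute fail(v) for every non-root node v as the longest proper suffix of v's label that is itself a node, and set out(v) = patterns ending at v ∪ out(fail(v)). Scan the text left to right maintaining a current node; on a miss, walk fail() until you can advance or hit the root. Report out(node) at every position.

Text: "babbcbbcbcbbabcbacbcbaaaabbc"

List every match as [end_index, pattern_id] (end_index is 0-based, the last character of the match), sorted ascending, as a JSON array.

Build:
Trie nodes:
  0='ε' goto a→2 b→1 c→6
  1='b' goto c→4  [P0 ends]
  2='a' goto a→3
  3='aa' goto ·  [P1 ends]
  4='bc' goto b→5
  5='bcb' goto ·  [P2 ends]
  6='c' goto b→7
  7='cb' goto ·  [P3 ends]

Failure links (BFS by depth):
  fail(1) 'b': from fail(0)=0 chase 'b': 0 ⇒ 0;  out={0}∪out(0)={0}
  fail(2) 'a': from fail(0)=0 chase 'a': 0 ⇒ 0;  out=∅∪out(0)=∅
  fail(6) 'c': from fail(0)=0 chase 'c': 0 ⇒ 0;  out=∅∪out(0)=∅
  fail(3) 'aa': from fail(2)=0 chase 'a': 0 ⇒ 2;  out={1}∪out(2)={1}
  fail(4) 'bc': from fail(1)=0 chase 'c': 0 ⇒ 6;  out=∅∪out(6)=∅
  fail(7) 'cb': from fail(6)=0 chase 'b': 0 ⇒ 1;  out={3}∪out(1)={0,3}
  fail(5) 'bcb': from fail(4)=6 chase 'b': 6 ⇒ 7;  out={2}∪out(7)={0,2,3}

Run:
pos 0 'b': at 1  emit P0@[0:0]
pos 1 'a': at 2 ·f
pos 2 'b': at 1 ·f  emit P0@[2:2]
pos 3 'b': at 1 ·f  emit P0@[3:3]
pos 4 'c': at 4
pos 5 'b': at 5  emit P0@[5:5],P2@[3:5],P3@[4:5]
pos 6 'b': at 1 ·f  emit P0@[6:6]
pos 7 'c': at 4
pos 8 'b': at 5  emit P0@[8:8],P2@[6:8],P3@[7:8]
pos 9 'c': at 4 ·f
pos 10 'b': at 5  emit P0@[10:10],P2@[8:10],P3@[9:10]
pos 11 'b': at 1 ·f  emit P0@[11:11]
pos 12 'a': at 2 ·f
pos 13 'b': at 1 ·f  emit P0@[13:13]
pos 14 'c': at 4
pos 15 'b': at 5  emit P0@[15:15],P2@[13:15],P3@[14:15]
pos 16 'a': at 2 ·f
pos 17 'c': at 6 ·f
pos 18 'b': at 7  emit P0@[18:18],P3@[17:18]
pos 19 'c': at 4 ·f
pos 20 'b': at 5  emit P0@[20:20],P2@[18:20],P3@[19:20]
pos 21 'a': at 2 ·f
pos 22 'a': at 3  emit P1@[21:22]
pos 23 'a': at 3 ·f  emit P1@[22:23]
pos 24 'a': at 3 ·f  emit P1@[23:24]
pos 25 'b': at 1 ·f  emit P0@[25:25]
pos 26 'b': at 1 ·f  emit P0@[26:26]
pos 27 'c': at 4

All matches (sorted): [[0,0],[2,0],[3,0],[5,0],[5,2],[5,3],[6,0],[8,0],[8,2],[8,3],[10,0],[10,2],[10,3],[11,0],[13,0],[15,0],[15,2],[15,3],[18,0],[18,3],[20,0],[20,2],[20,3],[22,1],[23,1],[24,1],[25,0],[26,0]]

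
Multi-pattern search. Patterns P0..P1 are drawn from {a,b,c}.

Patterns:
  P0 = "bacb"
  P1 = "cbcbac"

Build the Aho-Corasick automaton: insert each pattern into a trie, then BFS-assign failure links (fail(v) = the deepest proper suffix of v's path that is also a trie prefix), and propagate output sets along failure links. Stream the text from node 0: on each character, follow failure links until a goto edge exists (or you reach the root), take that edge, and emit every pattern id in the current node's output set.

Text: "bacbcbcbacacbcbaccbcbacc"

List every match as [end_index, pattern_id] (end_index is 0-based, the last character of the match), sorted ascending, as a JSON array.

Build:
Trie nodes:
  0='ε' goto b→1 c→5
  1='b' goto a→2
  2='ba' goto c→3
  3='bac' goto b→4
  4='bacb' goto ·  [P0 ends]
  5='c' goto b→6
  6='cb' goto c→7
  7='cbc' goto b→8
  8='cbcb' goto a→9
  9='cbcba' goto c→10
  10='cbcbac' goto ·  [P1 ends]

BFS fail/out derivation:
  fail(1) 'b': from fail(0)=0 chase 'b': 0 ⇒ 0;  out=∅∪out(0)=∅
  fail(5) 'c': from fail(0)=0 chase 'c': 0 ⇒ 0;  out=∅∪out(0)=∅
  fail(2) 'ba': from fail(1)=0 chase 'a': 0 ⇒ 0;  out=∅∪out(0)=∅
  fail(6) 'cb': from fail(5)=0 chase 'b': 0 ⇒ 1;  out=∅∪out(1)=∅
  fail(3) 'bac': from fail(2)=0 chase 'c': 0 ⇒ 5;  out=∅∪out(5)=∅
  fail(7) 'cbc': from fail(6)=1 chase 'c': 1→0 ⇒ 5;  out=∅∪out(5)=∅
  fail(4) 'bacb': from fail(3)=5 chase 'b': 5 ⇒ 6;  out={0}∪out(6)={0}
  fail(8) 'cbcb': from fail(7)=5 chase 'b': 5 ⇒ 6;  out=∅∪out(6)=∅
  fail(9) 'cbcba': from fail(8)=6 chase 'a': 6→1 ⇒ 2;  out=∅∪out(2)=∅
  fail(10) 'cbcbac': from fail(9)=2 chase 'c': 2 ⇒ 3;  out={1}∪out(3)={1}

Run:
[0] read 'b'  n0⇒n1
[1] read 'a'  n1⇒n2
[2] read 'c'  n2⇒n3
[3] read 'b'  n3⇒n4  emit P0@[0:3]
[4] read 'c'  n4⇒n7 (via fail)
[5] read 'b'  n7⇒n8
[6] read 'c'  n8⇒n7 (via fail)
[7] read 'b'  n7⇒n8
[8] read 'a'  n8⇒n9
[9] read 'c'  n9⇒n10  emit P1@[4:9]
[10] read 'a'  n10⇒n0 (via fail)
[11] read 'c'  n0⇒n5
[12] read 'b'  n5⇒n6
[13] read 'c'  n6⇒n7
[14] read 'b'  n7⇒n8
[15] read 'a'  n8⇒n9
[16] read 'c'  n9⇒n10  emit P1@[11:16]
[17] read 'c'  n10⇒n5 (via fail)
[18] read 'b'  n5⇒n6
[19] read 'c'  n6⇒n7
[20] read 'b'  n7⇒n8
[21] read 'a'  n8⇒n9
[22] read 'c'  n9⇒n10  emit P1@[17:22]
[23] read 'c'  n10⇒n5 (via fail)

Matches: [[3,0],[9,1],[16,1],[22,1]]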